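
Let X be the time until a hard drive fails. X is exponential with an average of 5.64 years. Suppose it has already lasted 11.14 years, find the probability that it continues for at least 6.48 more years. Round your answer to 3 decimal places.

The rate is λ = 1/5.64 = 0.177305 per year.
By the memoryless property, P(X > 11.14+6.48 | X > 11.14) = P(X > 6.48).
P(X > 6.48) = e^(−1.1489) ≈ 0.317.

0.317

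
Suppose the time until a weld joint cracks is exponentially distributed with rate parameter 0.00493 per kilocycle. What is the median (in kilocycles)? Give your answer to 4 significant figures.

Set 1 − e^(−λt) = 0.5, so t = −ln(0.5)/λ = 0.69315/0.00493 ≈ 140.598 kilocycles.

140.6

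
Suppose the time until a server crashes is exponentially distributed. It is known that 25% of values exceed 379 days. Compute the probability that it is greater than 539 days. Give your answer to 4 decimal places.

0.1392

e^(−λ·379) = 0.25 ⇒ λ = −ln(0.25)/379 = 0.00365777.
P(X > 539) = e^(−0.00365777·539) = e^(−1.9715) ≈ 0.1392.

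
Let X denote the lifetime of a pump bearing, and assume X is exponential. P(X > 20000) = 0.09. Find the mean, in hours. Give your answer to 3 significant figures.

e^(−λ·20000) = 0.09 ⇒ λ = −ln(0.09)/20000 = 0.000120397.
Mean = 1/λ = 8305.84 hours.

8310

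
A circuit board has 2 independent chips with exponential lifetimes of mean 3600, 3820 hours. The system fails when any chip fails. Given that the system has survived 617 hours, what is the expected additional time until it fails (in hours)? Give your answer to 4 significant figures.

First-failure rate Σλ = 1/3600 + 1/3820 = 0.000539558.
By memorylessness the expected residual is 1/Σλ = 1853.37 hours, regardless of the 617 already elapsed.

1853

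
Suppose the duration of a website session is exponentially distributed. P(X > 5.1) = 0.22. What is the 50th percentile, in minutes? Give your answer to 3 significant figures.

2.33

e^(−λ·5.1) = 0.22 ⇒ λ = −ln(0.22)/5.1 = 0.296888.
50th percentile: 1 − e^(−λt) = 0.5, t = −ln(0.5)/λ = 2.33471 minutes.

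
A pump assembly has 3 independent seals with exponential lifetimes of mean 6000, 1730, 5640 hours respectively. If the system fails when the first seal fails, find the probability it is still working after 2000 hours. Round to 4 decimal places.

0.1582

The first failure time is exponential with rate Σλ_i = 1/6000 + 1/1730 + 1/5640 = 0.000922006 per hour.
P(min > 2000) = e^(−0.000922006·2000) = e^(−1.844) ≈ 0.1582.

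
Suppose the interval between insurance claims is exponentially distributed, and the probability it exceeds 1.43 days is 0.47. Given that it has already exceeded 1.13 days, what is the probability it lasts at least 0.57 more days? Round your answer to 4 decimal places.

0.7401

From e^(−λ·1.43) = 0.47, λ = −ln(0.47)/1.43 = 0.527988.
Memoryless: P(X > 1.13+0.57 | X > 1.13) = P(X > 0.57) = e^(−0.527988·0.57) ≈ 0.7401.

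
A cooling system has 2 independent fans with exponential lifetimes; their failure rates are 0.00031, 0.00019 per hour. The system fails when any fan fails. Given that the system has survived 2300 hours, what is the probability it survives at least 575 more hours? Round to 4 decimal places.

Time to first failure ~ Exp(Σλ) with Σλ = 0.0005.
By memorylessness, P(T > 2300+575 | T > 2300) = P(T > 575) = e^(−0.0005·575) ≈ 0.7501.

0.7501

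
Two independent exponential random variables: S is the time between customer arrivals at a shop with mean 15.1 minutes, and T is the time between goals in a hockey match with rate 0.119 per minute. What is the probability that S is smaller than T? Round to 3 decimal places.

λ_1 = 1/15.1 = 0.0662252, λ_2 = 0.119.
For independent exponentials, P(S < T) = λ_1/(λ_1+λ_2) = 0.0662252/0.185225 ≈ 0.358.

0.358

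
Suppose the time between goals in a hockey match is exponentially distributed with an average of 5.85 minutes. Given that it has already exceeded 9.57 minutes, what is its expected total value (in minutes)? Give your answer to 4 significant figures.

15.42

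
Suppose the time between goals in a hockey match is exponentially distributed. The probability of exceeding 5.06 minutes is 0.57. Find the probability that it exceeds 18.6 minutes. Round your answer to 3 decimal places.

0.127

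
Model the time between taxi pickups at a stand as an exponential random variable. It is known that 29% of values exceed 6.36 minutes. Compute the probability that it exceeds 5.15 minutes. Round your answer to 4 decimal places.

e^(−λ·6.36) = 0.29 ⇒ λ = −ln(0.29)/6.36 = 0.194634.
P(X > 5.15) = e^(−0.194634·5.15) = e^(−1.0024) ≈ 0.3670.

0.3670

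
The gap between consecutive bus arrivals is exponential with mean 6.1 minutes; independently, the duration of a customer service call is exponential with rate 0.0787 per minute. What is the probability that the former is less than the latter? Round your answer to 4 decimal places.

λ_1 = 1/6.1 = 0.163934, λ_2 = 0.0787.
For independent exponentials, P(the former < the latter) = λ_1/(λ_1+λ_2) = 0.163934/0.242634 ≈ 0.6756.

0.6756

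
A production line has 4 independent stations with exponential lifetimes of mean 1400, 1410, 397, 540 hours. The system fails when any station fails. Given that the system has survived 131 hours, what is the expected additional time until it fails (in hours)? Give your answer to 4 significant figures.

172.6

First-failure rate Σλ = 1/1400 + 1/1410 + 1/397 + 1/540 = 0.00579425.
By memorylessness the expected residual is 1/Σλ = 172.585 hours, regardless of the 131 already elapsed.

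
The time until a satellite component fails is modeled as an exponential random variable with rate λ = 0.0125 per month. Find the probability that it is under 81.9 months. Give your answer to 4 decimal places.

P(X ≤ 81.9) = 1 − e^(−λ·81.9) = 1 − e^(−1.0238) ≈ 0.6408.

0.6408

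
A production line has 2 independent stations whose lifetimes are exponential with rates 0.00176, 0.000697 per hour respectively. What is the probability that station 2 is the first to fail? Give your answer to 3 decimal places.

The time to first failure is exponential with rate Σλ = 0.00176 + 0.000697 = 0.002457.
P(station 2 first) = λ_2/Σλ = 0.000697/0.002457 ≈ 0.284.

0.284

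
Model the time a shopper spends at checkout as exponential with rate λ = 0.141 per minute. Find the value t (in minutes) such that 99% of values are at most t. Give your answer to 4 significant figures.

32.66

Set 1 − e^(−λt) = 0.99, so t = −ln(0.01)/λ = 4.6052/0.141 ≈ 32.6608 minutes.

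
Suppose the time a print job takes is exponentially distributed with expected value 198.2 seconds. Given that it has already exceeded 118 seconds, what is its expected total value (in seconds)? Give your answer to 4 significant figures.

316.2

The rate is λ = 1/198.2 = 0.00504541 per second.
By memorylessness, E[X | X > 118] = 118 + 1/λ = 118 + 198.2 = 316.2 seconds.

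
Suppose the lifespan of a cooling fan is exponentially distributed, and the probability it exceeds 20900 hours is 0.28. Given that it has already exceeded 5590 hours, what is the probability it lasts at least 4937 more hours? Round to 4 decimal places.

0.7403

From e^(−λ·20900) = 0.28, λ = −ln(0.28)/20900 = 0.0000609074.
Memoryless: P(X > 5590+4937 | X > 5590) = P(X > 4937) = e^(−0.0000609074·4937) ≈ 0.7403.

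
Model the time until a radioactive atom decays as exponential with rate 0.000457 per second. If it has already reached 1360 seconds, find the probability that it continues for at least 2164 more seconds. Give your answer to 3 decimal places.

0.372

The exponential is memoryless, so the remaining time is again Exp(λ): the condition X > 1360 is irrelevant.
P(X > 2164) = e^(−0.98895) ≈ 0.372.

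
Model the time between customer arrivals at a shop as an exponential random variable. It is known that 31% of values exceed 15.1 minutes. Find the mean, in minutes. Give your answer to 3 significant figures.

e^(−λ·15.1) = 0.31 ⇒ λ = −ln(0.31)/15.1 = 0.0775618.
Mean = 1/λ = 12.8929 minutes.

12.9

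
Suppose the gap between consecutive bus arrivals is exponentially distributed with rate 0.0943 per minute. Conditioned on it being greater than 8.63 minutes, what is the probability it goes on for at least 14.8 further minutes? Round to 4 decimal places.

0.2477

P(X > s+t | X > s) = e^(−λ(s+t))/e^(−λs) = e^(−λt), independent of s = 8.63.
P(X > 14.8) = e^(−1.3956) ≈ 0.2477.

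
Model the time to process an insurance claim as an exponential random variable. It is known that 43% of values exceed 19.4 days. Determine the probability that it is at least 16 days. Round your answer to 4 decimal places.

e^(−λ·19.4) = 0.43 ⇒ λ = −ln(0.43)/19.4 = 0.0435036.
P(X > 16) = e^(−0.0435036·16) = e^(−0.69606) ≈ 0.4985.

0.4985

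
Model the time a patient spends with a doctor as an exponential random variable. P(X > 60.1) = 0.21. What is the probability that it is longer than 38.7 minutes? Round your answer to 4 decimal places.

e^(−λ·60.1) = 0.21 ⇒ λ = −ln(0.21)/60.1 = 0.0259675.
P(X > 38.7) = e^(−0.0259675·38.7) = e^(−1.0049) ≈ 0.3661.

0.3661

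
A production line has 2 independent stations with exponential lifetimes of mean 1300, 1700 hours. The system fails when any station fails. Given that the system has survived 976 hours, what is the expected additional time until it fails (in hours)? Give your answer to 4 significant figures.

736.7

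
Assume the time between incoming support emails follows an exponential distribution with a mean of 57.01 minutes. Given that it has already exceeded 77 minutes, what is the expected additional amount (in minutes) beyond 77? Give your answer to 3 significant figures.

The rate is λ = 1/57.01 = 0.0175408 per minute.
By memorylessness, the remaining amount past any threshold is again Exp(λ) with mean 1/λ = 57.01 minutes.

57.0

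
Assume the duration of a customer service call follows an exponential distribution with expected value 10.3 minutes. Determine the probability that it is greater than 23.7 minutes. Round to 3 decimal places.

The rate is λ = 1/10.3 = 0.0970874 per minute.
P(X > 23.7) = e^(−λ·23.7) = e^(−2.301) ≈ 0.100.

0.100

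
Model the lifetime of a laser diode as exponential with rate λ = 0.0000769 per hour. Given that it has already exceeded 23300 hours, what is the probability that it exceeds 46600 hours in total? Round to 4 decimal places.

0.1667

The exponential is memoryless, so the remaining time is again Exp(λ): the condition X > 23300 is irrelevant.
P(X > 23300) = e^(−1.7918) ≈ 0.1667.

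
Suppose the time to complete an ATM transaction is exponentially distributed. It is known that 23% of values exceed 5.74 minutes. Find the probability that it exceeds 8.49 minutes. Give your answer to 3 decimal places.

0.114

e^(−λ·5.74) = 0.23 ⇒ λ = −ln(0.23)/5.74 = 0.256041.
P(X > 8.49) = e^(−0.256041·8.49) = e^(−2.1738) ≈ 0.114.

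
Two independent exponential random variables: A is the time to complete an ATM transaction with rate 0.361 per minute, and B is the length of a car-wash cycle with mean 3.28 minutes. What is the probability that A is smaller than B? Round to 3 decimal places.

λ_1 = 0.361, λ_2 = 1/3.28 = 0.304878.
For independent exponentials, P(A < B) = λ_1/(λ_1+λ_2) = 0.361/0.665878 ≈ 0.542.

0.542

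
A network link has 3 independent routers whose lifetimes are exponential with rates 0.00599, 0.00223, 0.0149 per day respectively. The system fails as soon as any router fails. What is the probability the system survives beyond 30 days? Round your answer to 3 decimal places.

0.500

The time to first failure is exponential with rate Σλ = 0.00599 + 0.00223 + 0.0149 = 0.02312.
P(min > 30) = e^(−0.02312·30) = e^(−0.6936) ≈ 0.500.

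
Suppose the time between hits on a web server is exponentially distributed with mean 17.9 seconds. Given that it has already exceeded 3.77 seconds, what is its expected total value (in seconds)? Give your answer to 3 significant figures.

The rate is λ = 1/17.9 = 0.0558659 per second.
By memorylessness, E[X | X > 3.77] = 3.77 + 1/λ = 3.77 + 17.9 = 21.67 seconds.

21.7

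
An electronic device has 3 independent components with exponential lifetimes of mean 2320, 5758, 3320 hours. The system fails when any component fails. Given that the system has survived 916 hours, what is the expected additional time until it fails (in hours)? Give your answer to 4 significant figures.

1104

First-failure rate Σλ = 1/2320 + 1/5758 + 1/3320 = 0.000905911.
By memorylessness the expected residual is 1/Σλ = 1103.86 hours, regardless of the 916 already elapsed.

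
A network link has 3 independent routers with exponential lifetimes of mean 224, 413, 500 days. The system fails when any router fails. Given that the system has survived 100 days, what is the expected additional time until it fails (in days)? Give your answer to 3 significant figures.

First-failure rate Σλ = 1/224 + 1/413 + 1/500 = 0.00888559.
By memorylessness the expected residual is 1/Σλ = 112.542 days, regardless of the 100 already elapsed.

113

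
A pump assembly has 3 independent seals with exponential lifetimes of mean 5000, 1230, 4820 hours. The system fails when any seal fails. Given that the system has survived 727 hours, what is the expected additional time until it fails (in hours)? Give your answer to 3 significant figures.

First-failure rate Σλ = 1/5000 + 1/1230 + 1/4820 = 0.00122048.
By memorylessness the expected residual is 1/Σλ = 819.352 hours, regardless of the 727 already elapsed.

819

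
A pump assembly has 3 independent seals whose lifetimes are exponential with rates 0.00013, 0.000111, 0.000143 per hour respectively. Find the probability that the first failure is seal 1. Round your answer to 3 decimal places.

The time to first failure is exponential with rate Σλ = 0.00013 + 0.000111 + 0.000143 = 0.000384.
P(seal 1 first) = λ_1/Σλ = 0.00013/0.000384 ≈ 0.339.

0.339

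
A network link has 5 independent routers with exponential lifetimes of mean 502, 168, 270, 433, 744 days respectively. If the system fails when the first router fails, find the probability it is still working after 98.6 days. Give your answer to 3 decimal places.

0.221

The first failure time is exponential with rate Σλ_i = 1/502 + 1/168 + 1/270 + 1/433 + 1/744 = 0.0153017 per day.
P(min > 98.6) = e^(−0.0153017·98.6) = e^(−1.5087) ≈ 0.221.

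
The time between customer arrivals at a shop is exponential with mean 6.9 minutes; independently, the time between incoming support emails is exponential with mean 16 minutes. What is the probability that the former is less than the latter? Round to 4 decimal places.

λ_1 = 1/6.9 = 0.144928, λ_2 = 1/16 = 0.0625.
For independent exponentials, P(the former < the latter) = λ_1/(λ_1+λ_2) = 0.144928/0.207428 ≈ 0.6987.

0.6987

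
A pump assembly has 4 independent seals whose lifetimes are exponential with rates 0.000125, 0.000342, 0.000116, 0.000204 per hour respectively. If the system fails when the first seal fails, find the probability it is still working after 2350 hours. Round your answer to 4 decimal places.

The time to first failure is exponential with rate Σλ = 0.000125 + 0.000342 + 0.000116 + 0.000204 = 0.000787.
P(min > 2350) = e^(−0.000787·2350) = e^(−1.8495) ≈ 0.1573.

0.1573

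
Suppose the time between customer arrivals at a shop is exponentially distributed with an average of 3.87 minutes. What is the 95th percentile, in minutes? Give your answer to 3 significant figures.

The rate is λ = 1/3.87 = 0.258398 per minute.
Set 1 − e^(−λt) = 0.95, so t = −ln(0.05)/λ = 2.9957/0.258398 ≈ 11.5935 minutes.

11.6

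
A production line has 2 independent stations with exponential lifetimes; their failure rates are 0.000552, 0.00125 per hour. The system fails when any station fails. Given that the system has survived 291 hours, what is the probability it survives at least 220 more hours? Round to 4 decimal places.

Time to first failure ~ Exp(Σλ) with Σλ = 0.001802.
By memorylessness, P(T > 291+220 | T > 291) = P(T > 220) = e^(−0.001802·220) ≈ 0.6727.

0.6727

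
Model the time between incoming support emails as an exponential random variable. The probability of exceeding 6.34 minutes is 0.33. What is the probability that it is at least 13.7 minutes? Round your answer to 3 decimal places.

0.091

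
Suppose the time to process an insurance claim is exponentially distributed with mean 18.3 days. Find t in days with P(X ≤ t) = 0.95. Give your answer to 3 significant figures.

The rate is λ = 1/18.3 = 0.0546448 per day.
Set 1 − e^(−λt) = 0.95, so t = −ln(0.05)/λ = 2.9957/0.0546448 ≈ 54.8219 days.

54.8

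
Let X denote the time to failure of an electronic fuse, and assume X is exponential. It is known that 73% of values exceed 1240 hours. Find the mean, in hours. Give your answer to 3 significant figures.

3940

e^(−λ·1240) = 0.73 ⇒ λ = −ln(0.73)/1240 = 0.000253799.
Mean = 1/λ = 3940.13 hours.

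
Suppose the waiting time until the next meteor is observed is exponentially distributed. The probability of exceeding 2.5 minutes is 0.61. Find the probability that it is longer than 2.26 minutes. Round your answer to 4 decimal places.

0.6396

e^(−λ·2.5) = 0.61 ⇒ λ = −ln(0.61)/2.5 = 0.197719.
P(X > 2.26) = e^(−0.197719·2.26) = e^(−0.44684) ≈ 0.6396.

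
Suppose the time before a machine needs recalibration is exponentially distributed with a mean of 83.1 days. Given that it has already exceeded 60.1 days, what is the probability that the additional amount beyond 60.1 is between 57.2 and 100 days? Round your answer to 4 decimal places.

0.2022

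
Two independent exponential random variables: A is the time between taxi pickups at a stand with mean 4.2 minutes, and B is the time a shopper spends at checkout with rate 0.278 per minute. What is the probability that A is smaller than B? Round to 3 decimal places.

0.461

λ_1 = 1/4.2 = 0.238095, λ_2 = 0.278.
For independent exponentials, P(A < B) = λ_1/(λ_1+λ_2) = 0.238095/0.516095 ≈ 0.461.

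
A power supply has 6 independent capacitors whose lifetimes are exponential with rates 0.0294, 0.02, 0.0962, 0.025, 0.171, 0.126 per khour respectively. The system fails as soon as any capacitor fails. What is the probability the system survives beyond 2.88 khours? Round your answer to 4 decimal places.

0.2601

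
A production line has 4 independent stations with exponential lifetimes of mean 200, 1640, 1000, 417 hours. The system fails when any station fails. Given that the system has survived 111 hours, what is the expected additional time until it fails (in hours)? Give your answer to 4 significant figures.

First-failure rate Σλ = 1/200 + 1/1640 + 1/1000 + 1/417 = 0.00900784.
By memorylessness the expected residual is 1/Σλ = 111.014 hours, regardless of the 111 already elapsed.

111.0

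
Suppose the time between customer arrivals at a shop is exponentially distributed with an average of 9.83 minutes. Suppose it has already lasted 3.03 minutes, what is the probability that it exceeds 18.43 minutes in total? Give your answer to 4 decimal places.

0.2087

The rate is λ = 1/9.83 = 0.101729 per minute.
The exponential is memoryless, so the remaining time is again Exp(λ): the condition X > 3.03 is irrelevant.
P(X > 15.4) = e^(−1.5666) ≈ 0.2087.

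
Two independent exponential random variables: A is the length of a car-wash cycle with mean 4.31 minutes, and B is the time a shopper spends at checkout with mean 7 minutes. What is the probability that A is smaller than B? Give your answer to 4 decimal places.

0.6189

λ_1 = 1/4.31 = 0.232019, λ_2 = 1/7 = 0.142857.
For independent exponentials, P(A < B) = λ_1/(λ_1+λ_2) = 0.232019/0.374876 ≈ 0.6189.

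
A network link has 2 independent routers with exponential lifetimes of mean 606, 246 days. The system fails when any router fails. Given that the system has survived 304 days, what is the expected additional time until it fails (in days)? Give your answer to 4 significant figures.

175.0

First-failure rate Σλ = 1/606 + 1/246 = 0.00571521.
By memorylessness the expected residual is 1/Σλ = 174.972 days, regardless of the 304 already elapsed.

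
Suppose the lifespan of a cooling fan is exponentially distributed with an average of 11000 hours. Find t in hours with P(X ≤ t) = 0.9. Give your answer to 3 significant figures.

25300

The rate is λ = 1/11000 = 0.0000909091 per hour.
Set 1 − e^(−λt) = 0.9, so t = −ln(0.1)/λ = 2.3026/0.0000909091 ≈ 25328.4 hours.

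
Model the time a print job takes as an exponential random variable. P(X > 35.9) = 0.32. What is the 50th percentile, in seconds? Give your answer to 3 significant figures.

e^(−λ·35.9) = 0.32 ⇒ λ = −ln(0.32)/35.9 = 0.0317391.
50th percentile: 1 − e^(−λt) = 0.5, t = −ln(0.5)/λ = 21.8389 seconds.

21.8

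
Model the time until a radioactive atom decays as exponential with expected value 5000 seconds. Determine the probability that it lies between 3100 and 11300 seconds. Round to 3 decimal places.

The rate is λ = 1/5000 = 0.0002 per second.
P(3100 < X < 11300) = e^(−λ·3100) − e^(−λ·11300) = 0.53794 − 0.10435 ≈ 0.434.

0.434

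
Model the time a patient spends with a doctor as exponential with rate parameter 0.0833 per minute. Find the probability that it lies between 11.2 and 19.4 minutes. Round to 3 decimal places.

P(11.2 < X < 19.4) = e^(−λ·11.2) − e^(−λ·19.4) = 0.39339 − 0.19869 ≈ 0.195.

0.195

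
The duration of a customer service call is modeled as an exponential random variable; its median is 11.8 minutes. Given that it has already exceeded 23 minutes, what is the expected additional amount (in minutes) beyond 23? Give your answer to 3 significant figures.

For an exponential, median = ln(2)/λ, so λ = ln 2 / 11.8 = 0.0587413 per minute.
By memorylessness, the remaining amount past any threshold is again Exp(λ) with mean 1/λ = 17.0238 minutes.

17.0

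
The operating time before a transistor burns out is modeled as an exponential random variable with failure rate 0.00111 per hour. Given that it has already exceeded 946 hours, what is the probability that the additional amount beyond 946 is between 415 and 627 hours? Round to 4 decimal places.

0.1323

Memoryless: the residual past 946 is again Exp(λ).
P(415 < residual < 627) = e^(−λ·415) − e^(−λ·627) = 0.63087 − 0.49859 ≈ 0.1323.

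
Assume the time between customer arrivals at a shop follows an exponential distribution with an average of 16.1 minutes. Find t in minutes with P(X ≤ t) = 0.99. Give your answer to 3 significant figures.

74.1

The rate is λ = 1/16.1 = 0.0621118 per minute.
Set 1 − e^(−λt) = 0.99, so t = −ln(0.01)/λ = 4.6052/0.0621118 ≈ 74.1432 minutes.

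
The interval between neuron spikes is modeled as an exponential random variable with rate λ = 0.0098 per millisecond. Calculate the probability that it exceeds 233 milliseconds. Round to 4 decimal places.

0.1019

P(X > 233) = e^(−λ·233) = e^(−2.2834) ≈ 0.1019.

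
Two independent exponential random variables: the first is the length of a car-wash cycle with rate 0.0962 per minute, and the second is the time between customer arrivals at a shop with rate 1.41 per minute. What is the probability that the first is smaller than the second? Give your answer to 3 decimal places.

0.064

λ_1 = 0.0962, λ_2 = 1.41.
For independent exponentials, P(the first < the second) = λ_1/(λ_1+λ_2) = 0.0962/1.5062 ≈ 0.064.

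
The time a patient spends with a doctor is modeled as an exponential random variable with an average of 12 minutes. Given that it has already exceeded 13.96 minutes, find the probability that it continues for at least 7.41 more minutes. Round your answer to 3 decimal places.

The rate is λ = 1/12 = 0.0833333 per minute.
The exponential is memoryless, so the remaining time is again Exp(λ): the condition X > 13.96 is irrelevant.
P(X > 7.41) = e^(−0.6175) ≈ 0.539.

0.539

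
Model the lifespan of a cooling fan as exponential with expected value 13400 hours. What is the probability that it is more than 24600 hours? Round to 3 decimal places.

The rate is λ = 1/13400 = 0.0000746269 per hour.
P(X > 24600) = e^(−λ·24600) = e^(−1.8358) ≈ 0.159.

0.159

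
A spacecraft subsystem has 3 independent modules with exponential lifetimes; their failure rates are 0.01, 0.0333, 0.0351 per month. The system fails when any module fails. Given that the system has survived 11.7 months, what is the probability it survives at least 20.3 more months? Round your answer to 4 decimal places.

0.2036

Time to first failure ~ Exp(Σλ) with Σλ = 0.0784.
By memorylessness, P(T > 11.7+20.3 | T > 11.7) = P(T > 20.3) = e^(−0.0784·20.3) ≈ 0.2036.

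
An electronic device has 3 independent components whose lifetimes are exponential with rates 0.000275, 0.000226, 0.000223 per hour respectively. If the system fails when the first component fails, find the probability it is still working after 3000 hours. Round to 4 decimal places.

0.1139

The time to first failure is exponential with rate Σλ = 0.000275 + 0.000226 + 0.000223 = 0.000724.
P(min > 3000) = e^(−0.000724·3000) = e^(−2.172) ≈ 0.1139.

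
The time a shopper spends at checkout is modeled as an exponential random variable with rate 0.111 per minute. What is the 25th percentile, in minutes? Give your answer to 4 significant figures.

Set 1 − e^(−λt) = 0.25, so t = −ln(0.75)/λ = 0.28768/0.111 ≈ 2.59173 minutes.

2.592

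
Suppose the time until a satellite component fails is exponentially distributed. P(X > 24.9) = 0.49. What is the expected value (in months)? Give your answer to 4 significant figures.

e^(−λ·24.9) = 0.49 ⇒ λ = −ln(0.49)/24.9 = 0.0286486.
Mean = 1/λ = 34.9057 months.

34.91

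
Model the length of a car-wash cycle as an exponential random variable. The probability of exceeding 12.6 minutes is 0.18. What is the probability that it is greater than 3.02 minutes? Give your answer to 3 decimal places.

e^(−λ·12.6) = 0.18 ⇒ λ = −ln(0.18)/12.6 = 0.136095.
P(X > 3.02) = e^(−0.136095·3.02) = e^(−0.41101) ≈ 0.663.

0.663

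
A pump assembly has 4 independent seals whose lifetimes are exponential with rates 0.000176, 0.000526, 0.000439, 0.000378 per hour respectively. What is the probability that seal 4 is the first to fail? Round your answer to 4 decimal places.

The time to first failure is exponential with rate Σλ = 0.000176 + 0.000526 + 0.000439 + 0.000378 = 0.001519.
P(seal 4 first) = λ_4/Σλ = 0.000378/0.001519 ≈ 0.2488.

0.2488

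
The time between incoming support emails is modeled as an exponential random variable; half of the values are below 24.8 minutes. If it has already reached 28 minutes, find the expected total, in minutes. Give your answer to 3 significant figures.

63.8

For an exponential, median = ln(2)/λ, so λ = ln 2 / 24.8 = 0.0279495 per minute.
By memorylessness, E[X | X > 28] = 28 + 1/λ = 28 + 35.7788 = 63.7788 minutes.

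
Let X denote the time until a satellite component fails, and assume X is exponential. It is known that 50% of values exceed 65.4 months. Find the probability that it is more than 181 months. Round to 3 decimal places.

0.147

e^(−λ·65.4) = 0.50 ⇒ λ = −ln(0.50)/65.4 = 0.0105986.
P(X > 181) = e^(−0.0105986·181) = e^(−1.9183) ≈ 0.147.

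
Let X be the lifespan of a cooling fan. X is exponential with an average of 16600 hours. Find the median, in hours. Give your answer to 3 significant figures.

11500

The rate is λ = 1/16600 = 0.000060241 per hour.
Set 1 − e^(−λt) = 0.5, so t = −ln(0.5)/λ = 0.69315/0.000060241 ≈ 11506.2 hours.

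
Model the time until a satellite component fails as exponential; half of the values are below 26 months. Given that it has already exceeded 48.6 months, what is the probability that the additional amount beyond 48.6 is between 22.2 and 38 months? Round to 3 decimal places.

0.190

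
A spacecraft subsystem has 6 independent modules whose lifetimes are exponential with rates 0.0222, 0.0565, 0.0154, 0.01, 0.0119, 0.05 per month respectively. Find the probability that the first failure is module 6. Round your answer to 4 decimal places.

0.3012

The time to first failure is exponential with rate Σλ = 0.0222 + 0.0565 + 0.0154 + 0.01 + 0.0119 + 0.05 = 0.166.
P(module 6 first) = λ_6/Σλ = 0.05/0.166 ≈ 0.3012.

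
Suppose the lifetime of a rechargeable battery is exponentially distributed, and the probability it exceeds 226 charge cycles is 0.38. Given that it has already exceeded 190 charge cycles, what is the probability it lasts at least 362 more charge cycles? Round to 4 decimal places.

From e^(−λ·226) = 0.38, λ = −ln(0.38)/226 = 0.00428135.
Memoryless: P(X > 190+362 | X > 190) = P(X > 362) = e^(−0.00428135·362) ≈ 0.2123.

0.2123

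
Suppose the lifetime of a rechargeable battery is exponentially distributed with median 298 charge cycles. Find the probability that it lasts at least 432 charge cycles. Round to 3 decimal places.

For an exponential, median = ln(2)/λ, so λ = ln 2 / 298 = 0.002326 per charge cycle.
P(X > 432) = e^(−λ·432) = e^(−1.0048) ≈ 0.366.

0.366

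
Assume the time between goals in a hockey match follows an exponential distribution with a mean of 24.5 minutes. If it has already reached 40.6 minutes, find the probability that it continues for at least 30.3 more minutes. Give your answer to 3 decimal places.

The rate is λ = 1/24.5 = 0.0408163 per minute.
By the memoryless property, P(X > 40.6+30.3 | X > 40.6) = P(X > 30.3).
P(X > 30.3) = e^(−1.2367) ≈ 0.290.

0.290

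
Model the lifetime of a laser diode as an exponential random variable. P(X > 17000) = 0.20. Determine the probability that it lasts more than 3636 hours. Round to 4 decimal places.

0.7088

e^(−λ·17000) = 0.20 ⇒ λ = −ln(0.20)/17000 = 0.0000946728.
P(X > 3636) = e^(−0.0000946728·3636) = e^(−0.34423) ≈ 0.7088.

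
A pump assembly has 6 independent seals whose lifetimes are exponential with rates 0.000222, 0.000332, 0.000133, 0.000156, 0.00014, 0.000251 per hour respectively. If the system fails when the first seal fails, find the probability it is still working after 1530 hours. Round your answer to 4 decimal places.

0.1514

The time to first failure is exponential with rate Σλ = 0.000222 + 0.000332 + 0.000133 + 0.000156 + 0.00014 + 0.000251 = 0.001234.
P(min > 1530) = e^(−0.001234·1530) = e^(−1.888) ≈ 0.1514.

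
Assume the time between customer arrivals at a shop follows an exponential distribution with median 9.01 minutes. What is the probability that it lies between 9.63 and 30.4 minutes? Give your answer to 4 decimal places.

0.3803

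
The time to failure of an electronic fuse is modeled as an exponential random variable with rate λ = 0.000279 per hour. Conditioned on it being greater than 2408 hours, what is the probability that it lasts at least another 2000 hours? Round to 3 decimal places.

P(X > s+t | X > s) = e^(−λ(s+t))/e^(−λs) = e^(−λt), independent of s = 2408.
P(X > 2000) = e^(−0.558) ≈ 0.572.

0.572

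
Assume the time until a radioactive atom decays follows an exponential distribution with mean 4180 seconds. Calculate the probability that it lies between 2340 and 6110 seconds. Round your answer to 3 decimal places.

The rate is λ = 1/4180 = 0.000239234 per second.
P(2340 < X < 6110) = e^(−λ·2340) − e^(−λ·6110) = 0.57132 − 0.23184 ≈ 0.339.

0.339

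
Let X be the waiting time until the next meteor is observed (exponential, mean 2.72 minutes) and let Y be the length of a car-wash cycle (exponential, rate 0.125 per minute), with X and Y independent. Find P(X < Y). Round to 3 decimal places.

0.746

λ_1 = 1/2.72 = 0.367647, λ_2 = 0.125.
For independent exponentials, P(X < Y) = λ_1/(λ_1+λ_2) = 0.367647/0.492647 ≈ 0.746.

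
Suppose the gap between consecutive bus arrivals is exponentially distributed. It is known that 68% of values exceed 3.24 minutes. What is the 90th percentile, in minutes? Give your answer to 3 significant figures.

19.3

e^(−λ·3.24) = 0.68 ⇒ λ = −ln(0.68)/3.24 = 0.119032.
90th percentile: 1 − e^(−λt) = 0.9, t = −ln(0.1)/λ = 19.3443 minutes.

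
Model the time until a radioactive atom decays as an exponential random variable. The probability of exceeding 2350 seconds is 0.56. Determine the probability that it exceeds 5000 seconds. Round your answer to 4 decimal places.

0.2912

e^(−λ·2350) = 0.56 ⇒ λ = −ln(0.56)/2350 = 0.000246731.
P(X > 5000) = e^(−0.000246731·5000) = e^(−1.2337) ≈ 0.2912.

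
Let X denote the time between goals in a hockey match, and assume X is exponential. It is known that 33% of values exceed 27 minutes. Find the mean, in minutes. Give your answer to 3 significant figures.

24.4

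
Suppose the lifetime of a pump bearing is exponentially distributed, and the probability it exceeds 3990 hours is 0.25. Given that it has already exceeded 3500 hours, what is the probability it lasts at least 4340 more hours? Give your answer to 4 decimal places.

0.2214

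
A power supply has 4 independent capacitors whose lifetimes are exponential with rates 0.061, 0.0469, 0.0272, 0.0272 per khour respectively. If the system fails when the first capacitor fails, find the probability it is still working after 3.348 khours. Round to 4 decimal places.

0.5808

The time to first failure is exponential with rate Σλ = 0.061 + 0.0469 + 0.0272 + 0.0272 = 0.1623.
P(min > 3.348) = e^(−0.1623·3.348) = e^(−0.54338) ≈ 0.5808.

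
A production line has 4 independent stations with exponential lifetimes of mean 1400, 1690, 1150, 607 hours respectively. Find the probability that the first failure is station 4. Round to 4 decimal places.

Rates: λ_i = 1/mean_i → 0.000714286, 0.000591716, 0.000869565, 0.00164745; Σλ = 0.00382301.
P(station 4 first) = λ_4/Σλ = 0.00164745/0.00382301 ≈ 0.4309.

0.4309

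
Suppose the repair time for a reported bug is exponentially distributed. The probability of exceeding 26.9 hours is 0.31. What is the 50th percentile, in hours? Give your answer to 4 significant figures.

15.92

e^(−λ·26.9) = 0.31 ⇒ λ = −ln(0.31)/26.9 = 0.0435384.
50th percentile: 1 − e^(−λt) = 0.5, t = −ln(0.5)/λ = 15.9204 hours.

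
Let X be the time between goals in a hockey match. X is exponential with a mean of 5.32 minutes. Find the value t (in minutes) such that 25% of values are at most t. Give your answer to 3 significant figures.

1.53

The rate is λ = 1/5.32 = 0.18797 per minute.
Set 1 − e^(−λt) = 0.25, so t = −ln(0.75)/λ = 0.28768/0.18797 ≈ 1.53047 minutes.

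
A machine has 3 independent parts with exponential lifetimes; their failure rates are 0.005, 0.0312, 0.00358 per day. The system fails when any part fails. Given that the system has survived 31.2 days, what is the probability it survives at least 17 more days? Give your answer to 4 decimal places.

0.5085

Time to first failure ~ Exp(Σλ) with Σλ = 0.03978.
By memorylessness, P(T > 31.2+17 | T > 31.2) = P(T > 17) = e^(−0.03978·17) ≈ 0.5085.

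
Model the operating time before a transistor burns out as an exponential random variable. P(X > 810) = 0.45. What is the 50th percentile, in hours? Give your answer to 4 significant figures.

e^(−λ·810) = 0.45 ⇒ λ = −ln(0.45)/810 = 0.000985812.
50th percentile: 1 − e^(−λt) = 0.5, t = −ln(0.5)/λ = 703.123 hours.

703.1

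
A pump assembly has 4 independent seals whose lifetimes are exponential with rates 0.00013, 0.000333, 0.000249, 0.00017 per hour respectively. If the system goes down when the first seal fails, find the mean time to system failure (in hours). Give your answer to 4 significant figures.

1134

The time to first failure is exponential with rate Σλ = 0.00013 + 0.000333 + 0.000249 + 0.00017 = 0.000882.
E[min] = 1/Σλ = 1/0.000882 = 1133.79 hours.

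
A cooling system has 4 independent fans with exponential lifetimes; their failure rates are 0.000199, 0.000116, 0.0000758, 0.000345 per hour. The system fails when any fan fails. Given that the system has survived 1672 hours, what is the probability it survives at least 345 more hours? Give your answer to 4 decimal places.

Time to first failure ~ Exp(Σλ) with Σλ = 0.0007358.
By memorylessness, P(T > 1672+345 | T > 1672) = P(T > 345) = e^(−0.0007358·345) ≈ 0.7758.

0.7758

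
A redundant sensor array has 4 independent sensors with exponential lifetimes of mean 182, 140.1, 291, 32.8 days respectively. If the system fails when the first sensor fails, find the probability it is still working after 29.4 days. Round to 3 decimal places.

0.254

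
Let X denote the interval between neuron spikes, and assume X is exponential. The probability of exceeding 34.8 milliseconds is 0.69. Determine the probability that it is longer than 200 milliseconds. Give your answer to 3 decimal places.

0.119

e^(−λ·34.8) = 0.69 ⇒ λ = −ln(0.69)/34.8 = 0.0106627.
P(X > 200) = e^(−0.0106627·200) = e^(−2.1325) ≈ 0.119.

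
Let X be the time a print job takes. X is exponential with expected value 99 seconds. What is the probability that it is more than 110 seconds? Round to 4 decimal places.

0.3292

The rate is λ = 1/99 = 0.010101 per second.
P(X > 110) = e^(−λ·110) = e^(−1.1111) ≈ 0.3292.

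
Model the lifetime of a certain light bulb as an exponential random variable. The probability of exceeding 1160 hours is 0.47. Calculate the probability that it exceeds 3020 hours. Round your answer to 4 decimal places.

0.1401

e^(−λ·1160) = 0.47 ⇒ λ = −ln(0.47)/1160 = 0.000650882.
P(X > 3020) = e^(−0.000650882·3020) = e^(−1.9657) ≈ 0.1401.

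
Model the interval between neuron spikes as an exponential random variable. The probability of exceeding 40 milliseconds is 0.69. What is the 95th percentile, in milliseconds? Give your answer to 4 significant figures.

322.9

e^(−λ·40) = 0.69 ⇒ λ = −ln(0.69)/40 = 0.00927659.
95th percentile: 1 − e^(−λt) = 0.95, t = −ln(0.05)/λ = 322.935 milliseconds.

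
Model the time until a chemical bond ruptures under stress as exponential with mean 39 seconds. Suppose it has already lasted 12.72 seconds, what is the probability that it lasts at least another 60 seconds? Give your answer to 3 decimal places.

0.215

The rate is λ = 1/39 = 0.025641 per second.
The exponential is memoryless, so the remaining time is again Exp(λ): the condition X > 12.72 is irrelevant.
P(X > 60) = e^(−1.5385) ≈ 0.215.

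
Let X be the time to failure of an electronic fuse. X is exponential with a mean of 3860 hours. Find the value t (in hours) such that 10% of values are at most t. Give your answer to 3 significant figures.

407

The rate is λ = 1/3860 = 0.000259067 per hour.
Set 1 − e^(−λt) = 0.1, so t = −ln(0.9)/λ = 0.10536/0.000259067 ≈ 406.692 hours.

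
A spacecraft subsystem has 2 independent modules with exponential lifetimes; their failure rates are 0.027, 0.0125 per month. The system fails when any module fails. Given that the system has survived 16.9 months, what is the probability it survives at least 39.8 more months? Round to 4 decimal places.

0.2076

Time to first failure ~ Exp(Σλ) with Σλ = 0.0395.
By memorylessness, P(T > 16.9+39.8 | T > 16.9) = P(T > 39.8) = e^(−0.0395·39.8) ≈ 0.2076.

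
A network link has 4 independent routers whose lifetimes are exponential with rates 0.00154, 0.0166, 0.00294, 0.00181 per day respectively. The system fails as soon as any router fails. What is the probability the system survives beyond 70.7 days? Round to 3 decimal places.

0.198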